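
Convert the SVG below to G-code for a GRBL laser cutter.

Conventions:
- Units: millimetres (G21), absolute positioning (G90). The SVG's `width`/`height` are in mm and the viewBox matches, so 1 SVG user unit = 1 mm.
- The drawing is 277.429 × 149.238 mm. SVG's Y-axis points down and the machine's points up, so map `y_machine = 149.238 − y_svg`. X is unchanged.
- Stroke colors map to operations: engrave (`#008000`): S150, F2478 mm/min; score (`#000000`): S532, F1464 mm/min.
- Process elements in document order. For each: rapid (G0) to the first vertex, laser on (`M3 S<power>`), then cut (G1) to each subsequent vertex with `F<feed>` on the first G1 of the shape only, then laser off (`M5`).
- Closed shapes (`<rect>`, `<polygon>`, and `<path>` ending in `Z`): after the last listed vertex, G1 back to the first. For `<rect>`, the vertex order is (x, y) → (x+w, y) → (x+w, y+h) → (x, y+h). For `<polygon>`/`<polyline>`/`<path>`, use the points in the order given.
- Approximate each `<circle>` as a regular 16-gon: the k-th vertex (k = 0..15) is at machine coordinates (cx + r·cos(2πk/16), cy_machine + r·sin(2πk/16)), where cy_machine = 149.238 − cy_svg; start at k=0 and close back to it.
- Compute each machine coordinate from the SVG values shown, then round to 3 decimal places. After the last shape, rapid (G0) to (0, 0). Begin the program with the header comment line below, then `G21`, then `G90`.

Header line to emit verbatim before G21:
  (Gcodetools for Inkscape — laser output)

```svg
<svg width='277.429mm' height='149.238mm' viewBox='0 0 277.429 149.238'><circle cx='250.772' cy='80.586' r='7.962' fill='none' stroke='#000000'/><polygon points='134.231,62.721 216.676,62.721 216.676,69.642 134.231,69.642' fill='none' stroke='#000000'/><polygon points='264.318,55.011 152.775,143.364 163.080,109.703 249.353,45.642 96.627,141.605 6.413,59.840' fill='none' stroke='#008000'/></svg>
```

viewBox `0 0 277.429 149.238` with mm width/height → 1 unit = 1 mm. Flip: y_m = 149.238 − y_svg.

**Shape 1** — `<circle>` circle, stroke `#000000` → score (S532, F1464). Machine vertices: (258.734,68.652) → (258.128,71.699) → (256.402,74.282) → (253.819,76.008) → (250.772,76.614) → (247.725,76.008) → (245.142,74.282) → (243.416,71.699) → (242.810,68.652) → (243.416,65.605) → (245.142,63.022) → (247.725,61.296) → (250.772,60.690) → (253.819,61.296) → (256.402,63.022) → (258.128,65.605) → (258.734,68.652). Closed: final G1 returns to the first vertex.

**Shape 2** — `<polygon>` rectangle, stroke `#000000` → score (S532, F1464). Machine vertices: (134.231,86.517) → (216.676,86.517) → (216.676,79.596) → (134.231,79.596) → (134.231,86.517). Closed: final G1 returns to the first vertex.

**Shape 3** — `<polygon>` closed polygon, stroke `#008000` → engrave (S150, F2478). Machine vertices: (264.318,94.227) → (152.775,5.874) → (163.080,39.535) → (249.353,103.596) → (96.627,7.633) → (6.413,89.398) → (264.318,94.227). Closed: final G1 returns to the first vertex.

(Gcodetools for Inkscape — laser output)
G21
G90
G0 X258.734 Y68.652
M3 S532
G1 X258.128 Y71.699 F1464
G1 X256.402 Y74.282
G1 X253.819 Y76.008
G1 X250.772 Y76.614
G1 X247.725 Y76.008
G1 X245.142 Y74.282
G1 X243.416 Y71.699
G1 X242.810 Y68.652
G1 X243.416 Y65.605
G1 X245.142 Y63.022
G1 X247.725 Y61.296
G1 X250.772 Y60.690
G1 X253.819 Y61.296
G1 X256.402 Y63.022
G1 X258.128 Y65.605
G1 X258.734 Y68.652
M5
G0 X134.231 Y86.517
M3 S532
G1 X216.676 Y86.517 F1464
G1 X216.676 Y79.596
G1 X134.231 Y79.596
G1 X134.231 Y86.517
M5
G0 X264.318 Y94.227
M3 S150
G1 X152.775 Y5.874 F2478
G1 X163.080 Y39.535
G1 X249.353 Y103.596
G1 X96.627 Y7.633
G1 X6.413 Y89.398
G1 X264.318 Y94.227
M5
G0 X0.000 Y0.000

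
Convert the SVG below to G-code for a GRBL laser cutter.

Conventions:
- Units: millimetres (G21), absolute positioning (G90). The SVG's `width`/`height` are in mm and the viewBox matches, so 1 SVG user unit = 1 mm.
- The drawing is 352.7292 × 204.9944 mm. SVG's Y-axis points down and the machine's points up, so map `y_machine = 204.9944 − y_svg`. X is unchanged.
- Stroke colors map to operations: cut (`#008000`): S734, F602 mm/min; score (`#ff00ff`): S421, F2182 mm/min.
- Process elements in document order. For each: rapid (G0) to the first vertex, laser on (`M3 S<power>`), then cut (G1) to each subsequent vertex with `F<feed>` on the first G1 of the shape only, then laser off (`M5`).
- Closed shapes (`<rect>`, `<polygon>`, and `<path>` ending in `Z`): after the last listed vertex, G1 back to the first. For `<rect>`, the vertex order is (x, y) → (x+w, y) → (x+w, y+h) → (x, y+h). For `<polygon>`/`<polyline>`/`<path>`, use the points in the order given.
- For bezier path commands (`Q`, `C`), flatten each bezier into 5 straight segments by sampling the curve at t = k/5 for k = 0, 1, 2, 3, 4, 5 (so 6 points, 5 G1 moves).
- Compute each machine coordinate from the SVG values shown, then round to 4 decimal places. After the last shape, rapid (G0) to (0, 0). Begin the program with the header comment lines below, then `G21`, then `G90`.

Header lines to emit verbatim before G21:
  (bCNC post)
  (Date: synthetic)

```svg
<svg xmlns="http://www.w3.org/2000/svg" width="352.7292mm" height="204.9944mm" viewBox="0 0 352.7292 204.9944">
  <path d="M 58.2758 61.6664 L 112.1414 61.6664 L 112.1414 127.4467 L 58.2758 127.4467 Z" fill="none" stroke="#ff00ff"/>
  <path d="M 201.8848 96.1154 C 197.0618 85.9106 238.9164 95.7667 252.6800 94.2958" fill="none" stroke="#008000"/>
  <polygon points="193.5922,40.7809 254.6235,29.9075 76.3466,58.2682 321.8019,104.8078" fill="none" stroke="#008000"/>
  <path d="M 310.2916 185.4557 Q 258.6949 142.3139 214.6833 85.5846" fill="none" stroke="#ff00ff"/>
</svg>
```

1 u = 1 mm; y_m = 204.9944 − y.

[1] `<path>` rectangle, #ff00ff→score S421 F2182: (58.2758,143.3280) → (112.1414,143.3280) → (112.1414,77.5477) → (58.2758,77.5477) → (58.2758,143.3280) (closed)

[2] `<path>` cubic bezier, #008000→cut S734 F602: (201.8848,108.8790) → (203.9942,112.8457) → (213.7173,113.5044) → (227.4652,112.3617) → (241.6491,110.9242) → (252.6800,110.6986)

[3] `<polygon>` closed polygon, #008000→cut S734 F602: (193.5922,164.2135) → (254.6235,175.0869) → (76.3466,146.7262) → (321.8019,100.1866) → (193.5922,164.2135) (closed)

[4] `<path>` quadratic bezier, #ff00ff→score S421 F2182: (310.2916,19.5387) → (289.9563,37.3389) → (270.2279,56.2261) → (251.1062,76.2004) → (232.5913,97.2616) → (214.6833,119.4098)

(bCNC post)
(Date: synthetic)
G21
G90
G0 X58.2758 Y143.3280
M3 S421
G1 X112.1414 Y143.3280 F2182
G1 X112.1414 Y77.5477
G1 X58.2758 Y77.5477
G1 X58.2758 Y143.3280
M5
G0 X201.8848 Y108.8790
M3 S734
G1 X203.9942 Y112.8457 F602
G1 X213.7173 Y113.5044
G1 X227.4652 Y112.3617
G1 X241.6491 Y110.9242
G1 X252.6800 Y110.6986
M5
G0 X193.5922 Y164.2135
M3 S734
G1 X254.6235 Y175.0869 F602
G1 X76.3466 Y146.7262
G1 X321.8019 Y100.1866
G1 X193.5922 Y164.2135
M5
G0 X310.2916 Y19.5387
M3 S421
G1 X289.9563 Y37.3389 F2182
G1 X270.2279 Y56.2261
G1 X251.1062 Y76.2004
G1 X232.5913 Y97.2616
G1 X214.6833 Y119.4098
M5
G0 X0.0000 Y0.0000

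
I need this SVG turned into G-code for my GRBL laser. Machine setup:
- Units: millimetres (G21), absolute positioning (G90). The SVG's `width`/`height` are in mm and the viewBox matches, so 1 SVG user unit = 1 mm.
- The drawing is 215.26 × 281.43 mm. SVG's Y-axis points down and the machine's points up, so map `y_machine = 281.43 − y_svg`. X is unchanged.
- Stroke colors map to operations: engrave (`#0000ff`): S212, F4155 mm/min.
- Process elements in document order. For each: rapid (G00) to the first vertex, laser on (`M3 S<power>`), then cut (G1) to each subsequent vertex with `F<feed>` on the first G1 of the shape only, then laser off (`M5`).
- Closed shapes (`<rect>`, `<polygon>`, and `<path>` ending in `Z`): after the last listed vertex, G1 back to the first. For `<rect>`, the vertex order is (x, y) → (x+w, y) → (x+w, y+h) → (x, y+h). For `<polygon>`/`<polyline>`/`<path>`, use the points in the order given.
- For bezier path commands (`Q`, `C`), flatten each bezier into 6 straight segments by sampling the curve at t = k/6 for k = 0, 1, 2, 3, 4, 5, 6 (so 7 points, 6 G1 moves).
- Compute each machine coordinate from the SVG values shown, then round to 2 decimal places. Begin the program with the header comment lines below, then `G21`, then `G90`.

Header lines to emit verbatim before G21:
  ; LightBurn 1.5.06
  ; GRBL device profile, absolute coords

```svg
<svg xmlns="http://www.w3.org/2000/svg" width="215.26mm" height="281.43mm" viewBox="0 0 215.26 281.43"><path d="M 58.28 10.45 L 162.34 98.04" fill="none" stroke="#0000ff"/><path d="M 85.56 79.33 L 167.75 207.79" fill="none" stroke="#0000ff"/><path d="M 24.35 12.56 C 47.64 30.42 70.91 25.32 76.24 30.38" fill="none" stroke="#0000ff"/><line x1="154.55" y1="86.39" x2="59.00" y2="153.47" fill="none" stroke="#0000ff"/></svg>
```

1 u = 1 mm; y_m = 281.43 − y.

[1] `<path>` line segment, #0000ff→engrave S212 F4155: (58.28,270.98) → (162.34,183.39)

[2] `<path>` line segment, #0000ff→engrave S212 F4155: (85.56,202.10) → (167.75,73.64)

[3] `<path>` cubic bezier, #0000ff→engrave S212 F4155: (24.35,268.87) → (35.91,261.70) → (46.97,257.44) → (57.03,255.16) → (65.59,253.95) → (72.16,252.89) → (76.24,251.05)

[4] `<line>` line segment, #0000ff→engrave S212 F4155: (154.55,195.04) → (59.00,127.96)

; LightBurn 1.5.06
; GRBL device profile, absolute coords
G21
G90
G00 X58.28 Y270.98
M3 S212
G1 X162.34 Y183.39 F4155
M5
G00 X85.56 Y202.10
M3 S212
G1 X167.75 Y73.64 F4155
M5
G00 X24.35 Y268.87
M3 S212
G1 X35.91 Y261.70 F4155
G1 X46.97 Y257.44
G1 X57.03 Y255.16
G1 X65.59 Y253.95
G1 X72.16 Y252.89
G1 X76.24 Y251.05
M5
G00 X154.55 Y195.04
M3 S212
G1 X59.00 Y127.96 F4155
M5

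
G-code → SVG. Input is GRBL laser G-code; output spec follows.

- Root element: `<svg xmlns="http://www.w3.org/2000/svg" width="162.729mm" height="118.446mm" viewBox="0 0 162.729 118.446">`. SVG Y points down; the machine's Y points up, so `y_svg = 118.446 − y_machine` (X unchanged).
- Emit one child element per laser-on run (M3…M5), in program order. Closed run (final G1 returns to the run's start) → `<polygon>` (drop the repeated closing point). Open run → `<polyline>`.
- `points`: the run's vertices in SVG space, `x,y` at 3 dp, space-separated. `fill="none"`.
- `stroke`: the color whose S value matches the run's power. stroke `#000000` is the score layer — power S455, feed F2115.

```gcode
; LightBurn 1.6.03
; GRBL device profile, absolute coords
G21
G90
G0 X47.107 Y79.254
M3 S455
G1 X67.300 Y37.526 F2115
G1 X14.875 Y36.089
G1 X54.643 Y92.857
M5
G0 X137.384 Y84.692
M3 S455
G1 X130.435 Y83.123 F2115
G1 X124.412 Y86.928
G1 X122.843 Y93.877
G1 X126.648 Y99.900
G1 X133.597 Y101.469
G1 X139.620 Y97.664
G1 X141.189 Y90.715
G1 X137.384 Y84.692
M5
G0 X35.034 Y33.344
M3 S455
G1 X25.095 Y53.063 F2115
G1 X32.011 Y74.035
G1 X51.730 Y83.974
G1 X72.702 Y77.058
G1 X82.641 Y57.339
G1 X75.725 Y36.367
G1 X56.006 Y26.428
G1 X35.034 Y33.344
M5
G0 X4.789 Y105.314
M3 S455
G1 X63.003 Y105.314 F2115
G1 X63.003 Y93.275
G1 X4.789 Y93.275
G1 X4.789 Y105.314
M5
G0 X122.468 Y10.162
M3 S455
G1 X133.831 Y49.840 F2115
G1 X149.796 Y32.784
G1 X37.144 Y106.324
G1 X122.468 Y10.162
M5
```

Each laser-on run becomes one SVG element. Flip Y back into SVG space with y_svg = 118.446 − y_machine. Every run uses S455, so all elements get stroke `#000000` (score).

Run 1: The run is open, so emit a `<polyline>` with points (Y-flipped): 47.107,39.192 67.300,80.920 14.875,82.357 54.643,25.589.

Run 2: The run returns to its start, so emit a `<polygon>` with points (Y-flipped): 137.384,33.754 130.435,35.323 124.412,31.518 122.843,24.569 126.648,18.546 133.597,16.977 139.620,20.782 141.189,27.731.

Run 3: The run returns to its start, so emit a `<polygon>` with points (Y-flipped): 35.034,85.102 25.095,65.383 32.011,44.411 51.730,34.472 72.702,41.388 82.641,61.107 75.725,82.079 56.006,92.018.

Run 4: The run returns to its start, so emit a `<polygon>` with points (Y-flipped): 4.789,13.132 63.003,13.132 63.003,25.171 4.789,25.171.

Run 5: The run returns to its start, so emit a `<polygon>` with points (Y-flipped): 122.468,108.284 133.831,68.606 149.796,85.662 37.144,12.122.

<svg xmlns="http://www.w3.org/2000/svg" width="162.729mm" height="118.446mm" viewBox="0 0 162.729 118.446">
  <polyline points="47.107,39.192 67.300,80.920 14.875,82.357 54.643,25.589" fill="none" stroke="#000000"/>
  <polygon points="137.384,33.754 130.435,35.323 124.412,31.518 122.843,24.569 126.648,18.546 133.597,16.977 139.620,20.782 141.189,27.731" fill="none" stroke="#000000"/>
  <polygon points="35.034,85.102 25.095,65.383 32.011,44.411 51.730,34.472 72.702,41.388 82.641,61.107 75.725,82.079 56.006,92.018" fill="none" stroke="#000000"/>
  <polygon points="4.789,13.132 63.003,13.132 63.003,25.171 4.789,25.171" fill="none" stroke="#000000"/>
  <polygon points="122.468,108.284 133.831,68.606 149.796,85.662 37.144,12.122" fill="none" stroke="#000000"/>
</svg>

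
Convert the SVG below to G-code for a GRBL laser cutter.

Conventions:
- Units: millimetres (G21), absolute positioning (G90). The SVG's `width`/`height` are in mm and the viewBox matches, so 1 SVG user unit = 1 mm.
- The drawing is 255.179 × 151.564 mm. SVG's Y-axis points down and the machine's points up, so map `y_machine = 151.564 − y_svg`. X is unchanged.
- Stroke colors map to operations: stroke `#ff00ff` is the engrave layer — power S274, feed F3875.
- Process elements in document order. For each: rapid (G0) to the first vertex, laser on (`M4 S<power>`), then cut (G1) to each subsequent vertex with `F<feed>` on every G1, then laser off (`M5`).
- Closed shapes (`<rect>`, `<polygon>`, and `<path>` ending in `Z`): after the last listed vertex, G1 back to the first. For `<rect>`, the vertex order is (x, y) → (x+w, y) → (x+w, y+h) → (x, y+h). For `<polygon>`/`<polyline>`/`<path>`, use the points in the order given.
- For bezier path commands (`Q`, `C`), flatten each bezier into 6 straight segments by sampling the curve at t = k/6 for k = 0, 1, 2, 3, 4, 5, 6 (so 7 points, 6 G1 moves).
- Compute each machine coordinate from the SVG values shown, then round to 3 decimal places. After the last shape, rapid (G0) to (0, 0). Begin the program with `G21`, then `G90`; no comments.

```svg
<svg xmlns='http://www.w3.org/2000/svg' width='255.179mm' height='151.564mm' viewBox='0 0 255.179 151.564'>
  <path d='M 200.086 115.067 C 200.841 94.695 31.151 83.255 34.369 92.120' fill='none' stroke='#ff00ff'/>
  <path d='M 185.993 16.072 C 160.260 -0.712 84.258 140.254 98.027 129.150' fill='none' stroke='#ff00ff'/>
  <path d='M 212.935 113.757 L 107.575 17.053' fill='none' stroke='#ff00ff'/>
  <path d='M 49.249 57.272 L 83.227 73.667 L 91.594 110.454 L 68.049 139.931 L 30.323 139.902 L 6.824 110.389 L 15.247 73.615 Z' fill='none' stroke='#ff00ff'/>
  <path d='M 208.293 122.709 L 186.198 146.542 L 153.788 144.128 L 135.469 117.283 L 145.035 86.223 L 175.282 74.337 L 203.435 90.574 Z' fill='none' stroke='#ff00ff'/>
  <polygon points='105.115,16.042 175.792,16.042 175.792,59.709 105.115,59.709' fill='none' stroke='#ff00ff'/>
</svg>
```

1 u = 1 mm; y_m = 151.564 − y.

[1] `<path>` cubic bezier, #ff00ff→engrave S274 F3875: (200.086,36.497) → (187.849,45.886) → (156.743,53.470) → (116.304,58.934) → (76.070,61.962) → (45.579,62.237) → (34.369,59.444)

[2] `<path>` cubic bezier, #ff00ff→engrave S274 F3875: (185.993,135.492) → (169.586,132.173) → (148.690,111.167) → (127.197,81.083) → (108.995,50.525) → (97.975,28.100) → (98.027,22.414)

[3] `<path>` line segment, #ff00ff→engrave S274 F3875: (212.935,37.807) → (107.575,134.511)

[4] `<path>` regular polygon, #ff00ff→engrave S274 F3875: (49.249,94.292) → (83.227,77.897) → (91.594,41.110) → (68.049,11.633) → (30.323,11.662) → (6.824,41.175) → (15.247,77.949) → (49.249,94.292) (closed)

[5] `<path>` regular polygon, #ff00ff→engrave S274 F3875: (208.293,28.855) → (186.198,5.022) → (153.788,7.436) → (135.469,34.281) → (145.035,65.341) → (175.282,77.227) → (203.435,60.990) → (208.293,28.855) (closed)

[6] `<polygon>` rectangle, #ff00ff→engrave S274 F3875: (105.115,135.522) → (175.792,135.522) → (175.792,91.855) → (105.115,91.855) → (105.115,135.522) (closed)

G21
G90
G0 X200.086 Y36.497
M4 S274
G1 X187.849 Y45.886 F3875
G1 X156.743 Y53.470 F3875
G1 X116.304 Y58.934 F3875
G1 X76.070 Y61.962 F3875
G1 X45.579 Y62.237 F3875
G1 X34.369 Y59.444 F3875
M5
G0 X185.993 Y135.492
M4 S274
G1 X169.586 Y132.173 F3875
G1 X148.690 Y111.167 F3875
G1 X127.197 Y81.083 F3875
G1 X108.995 Y50.525 F3875
G1 X97.975 Y28.100 F3875
G1 X98.027 Y22.414 F3875
M5
G0 X212.935 Y37.807
M4 S274
G1 X107.575 Y134.511 F3875
M5
G0 X49.249 Y94.292
M4 S274
G1 X83.227 Y77.897 F3875
G1 X91.594 Y41.110 F3875
G1 X68.049 Y11.633 F3875
G1 X30.323 Y11.662 F3875
G1 X6.824 Y41.175 F3875
G1 X15.247 Y77.949 F3875
G1 X49.249 Y94.292 F3875
M5
G0 X208.293 Y28.855
M4 S274
G1 X186.198 Y5.022 F3875
G1 X153.788 Y7.436 F3875
G1 X135.469 Y34.281 F3875
G1 X145.035 Y65.341 F3875
G1 X175.282 Y77.227 F3875
G1 X203.435 Y60.990 F3875
G1 X208.293 Y28.855 F3875
M5
G0 X105.115 Y135.522
M4 S274
G1 X175.792 Y135.522 F3875
G1 X175.792 Y91.855 F3875
G1 X105.115 Y91.855 F3875
G1 X105.115 Y135.522 F3875
M5
G0 X0.000 Y0.000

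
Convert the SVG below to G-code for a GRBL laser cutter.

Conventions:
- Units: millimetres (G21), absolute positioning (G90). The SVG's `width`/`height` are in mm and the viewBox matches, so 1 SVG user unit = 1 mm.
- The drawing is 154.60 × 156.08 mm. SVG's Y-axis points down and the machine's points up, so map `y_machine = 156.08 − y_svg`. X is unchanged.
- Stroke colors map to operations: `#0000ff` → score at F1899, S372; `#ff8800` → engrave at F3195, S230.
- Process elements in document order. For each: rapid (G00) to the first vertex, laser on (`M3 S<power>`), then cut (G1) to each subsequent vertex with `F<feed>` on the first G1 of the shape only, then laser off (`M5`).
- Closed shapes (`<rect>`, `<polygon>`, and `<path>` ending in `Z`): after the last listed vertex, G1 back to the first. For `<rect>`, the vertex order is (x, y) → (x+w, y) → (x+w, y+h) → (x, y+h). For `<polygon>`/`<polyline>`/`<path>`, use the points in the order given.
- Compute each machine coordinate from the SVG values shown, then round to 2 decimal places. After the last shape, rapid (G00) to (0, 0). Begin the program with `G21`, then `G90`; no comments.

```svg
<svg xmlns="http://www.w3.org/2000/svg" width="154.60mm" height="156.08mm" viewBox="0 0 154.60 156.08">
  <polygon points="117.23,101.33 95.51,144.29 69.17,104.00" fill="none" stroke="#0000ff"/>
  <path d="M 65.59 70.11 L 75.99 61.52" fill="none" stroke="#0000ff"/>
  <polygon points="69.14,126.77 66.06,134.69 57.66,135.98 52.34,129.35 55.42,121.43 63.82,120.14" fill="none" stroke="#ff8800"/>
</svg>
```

G21
G90
G00 X117.23 Y54.75
M3 S372
G1 X95.51 Y11.79 F1899
G1 X69.17 Y52.08
G1 X117.23 Y54.75
M5
G00 X65.59 Y85.97
M3 S372
G1 X75.99 Y94.56 F1899
M5
G00 X69.14 Y29.31
M3 S230
G1 X66.06 Y21.39 F3195
G1 X57.66 Y20.10
G1 X52.34 Y26.73
G1 X55.42 Y34.65
G1 X63.82 Y35.94
G1 X69.14 Y29.31
M5
G00 X0.00 Y0.00

Since the viewBox matches the mm dimensions, user units are millimetres directly. The only transform is the Y-flip y_m = 156.08 − y_svg.

Shape 1 is a regular polygon drawn with `<polygon>`. Its stroke #0000ff means score at S372, F1899. After flipping Y the toolpath is (117.23,54.75) → (95.51,11.79) → (69.17,52.08) → (117.23,54.75), returning to the start.

Shape 2 is a line segment drawn with `<path>`. Its stroke #0000ff means score at S372, F1899. After flipping Y the toolpath is (65.59,85.97) → (75.99,94.56).

Shape 3 is a regular polygon drawn with `<polygon>`. Its stroke #ff8800 means engrave at S230, F3195. After flipping Y the toolpath is (69.14,29.31) → (66.06,21.39) → (57.66,20.10) → (52.34,26.73) → (55.42,34.65) → (63.82,35.94) → (69.14,29.31), returning to the start.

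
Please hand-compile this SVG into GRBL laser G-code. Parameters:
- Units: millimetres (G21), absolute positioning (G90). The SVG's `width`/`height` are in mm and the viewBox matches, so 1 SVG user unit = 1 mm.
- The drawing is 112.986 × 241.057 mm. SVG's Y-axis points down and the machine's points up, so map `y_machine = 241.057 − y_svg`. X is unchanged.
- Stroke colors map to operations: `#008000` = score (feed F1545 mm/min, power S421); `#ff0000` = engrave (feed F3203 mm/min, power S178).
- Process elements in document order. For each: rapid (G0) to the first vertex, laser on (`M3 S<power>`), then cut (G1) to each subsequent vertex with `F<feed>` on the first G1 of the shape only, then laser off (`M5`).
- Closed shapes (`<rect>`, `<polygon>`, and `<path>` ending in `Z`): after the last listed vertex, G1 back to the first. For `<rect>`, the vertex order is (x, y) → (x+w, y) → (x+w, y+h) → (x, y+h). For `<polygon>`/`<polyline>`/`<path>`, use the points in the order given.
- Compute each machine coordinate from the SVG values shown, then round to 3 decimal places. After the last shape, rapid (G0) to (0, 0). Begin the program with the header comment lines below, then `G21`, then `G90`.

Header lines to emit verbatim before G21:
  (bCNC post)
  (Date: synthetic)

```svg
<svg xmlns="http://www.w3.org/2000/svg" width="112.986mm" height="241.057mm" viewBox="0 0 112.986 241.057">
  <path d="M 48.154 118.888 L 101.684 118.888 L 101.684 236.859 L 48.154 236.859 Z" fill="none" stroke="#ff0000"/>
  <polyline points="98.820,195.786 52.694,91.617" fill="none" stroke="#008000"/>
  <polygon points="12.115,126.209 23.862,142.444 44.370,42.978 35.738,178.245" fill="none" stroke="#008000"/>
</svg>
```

(bCNC post)
(Date: synthetic)
G21
G90
G0 X48.154 Y122.169
M3 S178
G1 X101.684 Y122.169 F3203
G1 X101.684 Y4.198
G1 X48.154 Y4.198
G1 X48.154 Y122.169
M5
G0 X98.820 Y45.271
M3 S421
G1 X52.694 Y149.440 F1545
M5
G0 X12.115 Y114.848
M3 S421
G1 X23.862 Y98.613 F1545
G1 X44.370 Y198.079
G1 X35.738 Y62.812
G1 X12.115 Y114.848
M5
G0 X0.000 Y0.000

1 u = 1 mm; y_m = 241.057 − y.

[1] `<path>` rectangle, #ff0000→engrave S178 F3203: (48.154,122.169) → (101.684,122.169) → (101.684,4.198) → (48.154,4.198) → (48.154,122.169) (closed)

[2] `<polyline>` line segment, #008000→score S421 F1545: (98.820,45.271) → (52.694,149.440)

[3] `<polygon>` closed polygon, #008000→score S421 F1545: (12.115,114.848) → (23.862,98.613) → (44.370,198.079) → (35.738,62.812) → (12.115,114.848) (closed)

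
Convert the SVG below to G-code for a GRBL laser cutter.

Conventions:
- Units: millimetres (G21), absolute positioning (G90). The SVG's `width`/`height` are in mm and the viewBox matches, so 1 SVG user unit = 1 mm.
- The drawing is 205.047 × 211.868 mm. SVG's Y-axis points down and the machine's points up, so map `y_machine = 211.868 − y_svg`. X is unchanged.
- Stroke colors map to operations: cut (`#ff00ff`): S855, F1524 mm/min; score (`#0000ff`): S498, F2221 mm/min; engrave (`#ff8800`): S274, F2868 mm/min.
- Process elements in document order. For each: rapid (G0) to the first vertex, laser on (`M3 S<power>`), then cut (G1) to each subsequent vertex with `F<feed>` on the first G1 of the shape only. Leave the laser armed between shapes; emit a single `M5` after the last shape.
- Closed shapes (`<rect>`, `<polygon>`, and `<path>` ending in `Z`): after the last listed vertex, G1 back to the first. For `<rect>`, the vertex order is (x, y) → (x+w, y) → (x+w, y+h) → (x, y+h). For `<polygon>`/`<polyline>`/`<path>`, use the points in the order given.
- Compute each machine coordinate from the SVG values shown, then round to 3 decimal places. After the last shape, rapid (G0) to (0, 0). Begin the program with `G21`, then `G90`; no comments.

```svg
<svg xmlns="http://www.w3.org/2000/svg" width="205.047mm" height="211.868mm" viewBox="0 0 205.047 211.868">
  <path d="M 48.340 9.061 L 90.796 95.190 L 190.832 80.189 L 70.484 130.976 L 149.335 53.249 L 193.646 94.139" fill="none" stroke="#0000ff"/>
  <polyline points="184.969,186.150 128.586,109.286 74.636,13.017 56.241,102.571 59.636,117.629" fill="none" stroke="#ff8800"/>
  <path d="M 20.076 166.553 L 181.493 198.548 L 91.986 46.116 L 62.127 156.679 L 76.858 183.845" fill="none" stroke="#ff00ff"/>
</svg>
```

G21
G90
G0 X48.340 Y202.807
M3 S498
G1 X90.796 Y116.678 F2221
G1 X190.832 Y131.679
G1 X70.484 Y80.892
G1 X149.335 Y158.619
G1 X193.646 Y117.729
G0 X184.969 Y25.718
M3 S274
G1 X128.586 Y102.582 F2868
G1 X74.636 Y198.851
G1 X56.241 Y109.297
G1 X59.636 Y94.239
G0 X20.076 Y45.315
M3 S855
G1 X181.493 Y13.320 F1524
G1 X91.986 Y165.752
G1 X62.127 Y55.189
G1 X76.858 Y28.023
M5
G0 X0.000 Y0.000

Since the viewBox matches the mm dimensions, user units are millimetres directly. The only transform is the Y-flip y_m = 211.868 − y_svg.

Shape 1 is a open polyline drawn with `<path>`. Its stroke #0000ff means score at S498, F2221. After flipping Y the toolpath is (48.340,202.807) → (90.796,116.678) → (190.832,131.679) → (70.484,80.892) → (149.335,158.619) → (193.646,117.729).

Shape 2 is a open polyline drawn with `<polyline>`. Its stroke #ff8800 means engrave at S274, F2868. After flipping Y the toolpath is (184.969,25.718) → (128.586,102.582) → (74.636,198.851) → (56.241,109.297) → (59.636,94.239).

Shape 3 is a open polyline drawn with `<path>`. Its stroke #ff00ff means cut at S855, F1524. After flipping Y the toolpath is (20.076,45.315) → (181.493,13.320) → (91.986,165.752) → (62.127,55.189) → (76.858,28.023).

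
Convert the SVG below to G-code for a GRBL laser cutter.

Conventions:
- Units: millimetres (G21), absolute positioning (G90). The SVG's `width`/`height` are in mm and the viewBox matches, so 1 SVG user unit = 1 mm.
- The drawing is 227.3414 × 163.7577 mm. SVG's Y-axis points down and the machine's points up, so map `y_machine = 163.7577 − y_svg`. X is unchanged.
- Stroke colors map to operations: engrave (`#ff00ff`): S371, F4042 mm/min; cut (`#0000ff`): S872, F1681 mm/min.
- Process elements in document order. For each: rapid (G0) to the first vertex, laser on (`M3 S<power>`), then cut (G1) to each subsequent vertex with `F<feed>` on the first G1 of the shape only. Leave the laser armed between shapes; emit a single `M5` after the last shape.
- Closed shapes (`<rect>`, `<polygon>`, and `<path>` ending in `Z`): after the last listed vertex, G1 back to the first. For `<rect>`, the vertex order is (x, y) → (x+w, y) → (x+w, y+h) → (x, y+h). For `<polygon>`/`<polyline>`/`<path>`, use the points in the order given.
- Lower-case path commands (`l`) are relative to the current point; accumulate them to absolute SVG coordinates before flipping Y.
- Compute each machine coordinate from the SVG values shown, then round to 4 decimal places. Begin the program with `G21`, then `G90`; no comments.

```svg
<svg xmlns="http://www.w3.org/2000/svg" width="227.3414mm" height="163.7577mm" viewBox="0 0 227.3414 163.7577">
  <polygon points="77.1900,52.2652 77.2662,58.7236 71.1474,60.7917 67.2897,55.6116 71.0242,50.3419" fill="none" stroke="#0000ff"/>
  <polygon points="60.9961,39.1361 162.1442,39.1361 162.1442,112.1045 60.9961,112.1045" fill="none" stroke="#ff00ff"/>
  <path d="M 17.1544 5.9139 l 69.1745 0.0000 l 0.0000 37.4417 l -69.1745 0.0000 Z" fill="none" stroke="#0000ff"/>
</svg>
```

G21
G90
G0 X77.1900 Y111.4925
M3 S872
G1 X77.2662 Y105.0341 F1681
G1 X71.1474 Y102.9660
G1 X67.2897 Y108.1461
G1 X71.0242 Y113.4158
G1 X77.1900 Y111.4925
G0 X60.9961 Y124.6216
M3 S371
G1 X162.1442 Y124.6216 F4042
G1 X162.1442 Y51.6532
G1 X60.9961 Y51.6532
G1 X60.9961 Y124.6216
G0 X17.1544 Y157.8438
M3 S872
G1 X86.3289 Y157.8438 F1681
G1 X86.3289 Y120.4021
G1 X17.1544 Y120.4021
G1 X17.1544 Y157.8438
M5

Since the viewBox matches the mm dimensions, user units are millimetres directly. The only transform is the Y-flip y_m = 163.7577 − y_svg.

Shape 1 is a regular polygon drawn with `<polygon>`. Its stroke #0000ff means cut at S872, F1681. After flipping Y the toolpath is (77.1900,111.4925) → (77.2662,105.0341) → (71.1474,102.9660) → (67.2897,108.1461) → (71.0242,113.4158) → (77.1900,111.4925), returning to the start.

Shape 2 is a rectangle drawn with `<polygon>`. Its stroke #ff00ff means engrave at S371, F4042. After flipping Y the toolpath is (60.9961,124.6216) → (162.1442,124.6216) → (162.1442,51.6532) → (60.9961,51.6532) → (60.9961,124.6216), returning to the start.

Shape 3 is a rectangle drawn with `<path>`. Its stroke #0000ff means cut at S872, F1681. After flipping Y the toolpath is (17.1544,157.8438) → (86.3289,157.8438) → (86.3289,120.4021) → (17.1544,120.4021) → (17.1544,157.8438), returning to the start.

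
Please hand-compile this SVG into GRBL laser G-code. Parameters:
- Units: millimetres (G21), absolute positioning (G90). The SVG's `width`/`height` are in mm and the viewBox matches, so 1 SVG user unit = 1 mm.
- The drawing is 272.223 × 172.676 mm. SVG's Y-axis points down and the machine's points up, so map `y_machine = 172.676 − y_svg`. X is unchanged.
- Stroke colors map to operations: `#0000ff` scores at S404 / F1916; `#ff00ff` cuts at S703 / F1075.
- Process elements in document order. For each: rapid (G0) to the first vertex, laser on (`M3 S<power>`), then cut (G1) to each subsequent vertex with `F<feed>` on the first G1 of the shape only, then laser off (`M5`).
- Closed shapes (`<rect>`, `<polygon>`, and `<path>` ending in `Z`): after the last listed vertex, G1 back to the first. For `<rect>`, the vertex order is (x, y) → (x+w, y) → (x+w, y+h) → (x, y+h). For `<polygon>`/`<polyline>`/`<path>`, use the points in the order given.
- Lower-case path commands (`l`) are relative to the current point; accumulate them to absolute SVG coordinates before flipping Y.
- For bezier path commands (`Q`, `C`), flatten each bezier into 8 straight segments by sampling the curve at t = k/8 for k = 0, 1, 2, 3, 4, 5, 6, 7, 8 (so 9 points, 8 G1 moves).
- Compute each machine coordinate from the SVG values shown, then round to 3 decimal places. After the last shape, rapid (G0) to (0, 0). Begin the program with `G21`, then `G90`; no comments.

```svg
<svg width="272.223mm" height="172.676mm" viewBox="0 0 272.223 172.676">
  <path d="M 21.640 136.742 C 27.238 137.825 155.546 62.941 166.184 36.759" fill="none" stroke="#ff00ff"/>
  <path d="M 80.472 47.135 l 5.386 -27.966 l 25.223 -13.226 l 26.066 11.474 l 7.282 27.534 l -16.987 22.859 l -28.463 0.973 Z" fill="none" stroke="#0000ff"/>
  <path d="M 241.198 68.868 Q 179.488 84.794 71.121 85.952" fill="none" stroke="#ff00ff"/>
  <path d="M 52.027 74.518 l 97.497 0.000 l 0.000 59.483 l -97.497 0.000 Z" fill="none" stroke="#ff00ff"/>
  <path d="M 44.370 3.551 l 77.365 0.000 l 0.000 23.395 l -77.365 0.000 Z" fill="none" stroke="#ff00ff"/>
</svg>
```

viewBox `0 0 272.223 172.676` with mm width/height → 1 unit = 1 mm. Flip: y_m = 172.676 − y_svg.

**Shape 1** — `<path>` cubic bezier, stroke `#ff00ff` → cut (S703, F1075). Control points (SVG): P0=(21.640,136.742), P1=(27.238,137.825), P2=(155.546,62.941), P3=(166.184,36.759); sampled at t=k/8. Machine vertices: (21.640,35.934) → (29.022,38.845) → (45.091,47.418) → (67.030,60.190) → (92.022,75.701) → (117.251,92.490) → (139.898,109.097) → (157.148,124.059) → (166.184,135.917). Open path.

**Shape 2** — `<path>` regular polygon, stroke `#0000ff` → score (S404, F1916). Machine vertices: (80.472,125.541) → (85.858,153.507) → (111.081,166.733) → (137.147,155.259) → (144.429,127.725) → (127.442,104.866) → (98.979,103.893) → (80.472,125.541). Closed: final G1 returns to the first vertex.

**Shape 3** — `<path>` quadratic bezier, stroke `#ff00ff` → cut (S703, F1075). Control points (SVG): P0=(241.198,68.868), P1=(179.488,84.794), P2=(71.121,85.952); sampled at t=k/8. Machine vertices: (241.198,103.808) → (225.041,100.057) → (207.427,96.768) → (188.354,93.940) → (167.824,91.574) → (145.835,89.669) → (122.388,88.226) → (97.484,87.244) → (71.121,86.724). Open path.

**Shape 4** — `<path>` rectangle, stroke `#ff00ff` → cut (S703, F1075). Machine vertices: (52.027,98.158) → (149.524,98.158) → (149.524,38.675) → (52.027,38.675) → (52.027,98.158). Closed: final G1 returns to the first vertex.

**Shape 5** — `<path>` rectangle, stroke `#ff00ff` → cut (S703, F1075). Machine vertices: (44.370,169.125) → (121.735,169.125) → (121.735,145.730) → (44.370,145.730) → (44.370,169.125). Closed: final G1 returns to the first vertex.

G21
G90
G0 X21.640 Y35.934
M3 S703
G1 X29.022 Y38.845 F1075
G1 X45.091 Y47.418
G1 X67.030 Y60.190
G1 X92.022 Y75.701
G1 X117.251 Y92.490
G1 X139.898 Y109.097
G1 X157.148 Y124.059
G1 X166.184 Y135.917
M5
G0 X80.472 Y125.541
M3 S404
G1 X85.858 Y153.507 F1916
G1 X111.081 Y166.733
G1 X137.147 Y155.259
G1 X144.429 Y127.725
G1 X127.442 Y104.866
G1 X98.979 Y103.893
G1 X80.472 Y125.541
M5
G0 X241.198 Y103.808
M3 S703
G1 X225.041 Y100.057 F1075
G1 X207.427 Y96.768
G1 X188.354 Y93.940
G1 X167.824 Y91.574
G1 X145.835 Y89.669
G1 X122.388 Y88.226
G1 X97.484 Y87.244
G1 X71.121 Y86.724
M5
G0 X52.027 Y98.158
M3 S703
G1 X149.524 Y98.158 F1075
G1 X149.524 Y38.675
G1 X52.027 Y38.675
G1 X52.027 Y98.158
M5
G0 X44.370 Y169.125
M3 S703
G1 X121.735 Y169.125 F1075
G1 X121.735 Y145.730
G1 X44.370 Y145.730
G1 X44.370 Y169.125
M5
G0 X0.000 Y0.000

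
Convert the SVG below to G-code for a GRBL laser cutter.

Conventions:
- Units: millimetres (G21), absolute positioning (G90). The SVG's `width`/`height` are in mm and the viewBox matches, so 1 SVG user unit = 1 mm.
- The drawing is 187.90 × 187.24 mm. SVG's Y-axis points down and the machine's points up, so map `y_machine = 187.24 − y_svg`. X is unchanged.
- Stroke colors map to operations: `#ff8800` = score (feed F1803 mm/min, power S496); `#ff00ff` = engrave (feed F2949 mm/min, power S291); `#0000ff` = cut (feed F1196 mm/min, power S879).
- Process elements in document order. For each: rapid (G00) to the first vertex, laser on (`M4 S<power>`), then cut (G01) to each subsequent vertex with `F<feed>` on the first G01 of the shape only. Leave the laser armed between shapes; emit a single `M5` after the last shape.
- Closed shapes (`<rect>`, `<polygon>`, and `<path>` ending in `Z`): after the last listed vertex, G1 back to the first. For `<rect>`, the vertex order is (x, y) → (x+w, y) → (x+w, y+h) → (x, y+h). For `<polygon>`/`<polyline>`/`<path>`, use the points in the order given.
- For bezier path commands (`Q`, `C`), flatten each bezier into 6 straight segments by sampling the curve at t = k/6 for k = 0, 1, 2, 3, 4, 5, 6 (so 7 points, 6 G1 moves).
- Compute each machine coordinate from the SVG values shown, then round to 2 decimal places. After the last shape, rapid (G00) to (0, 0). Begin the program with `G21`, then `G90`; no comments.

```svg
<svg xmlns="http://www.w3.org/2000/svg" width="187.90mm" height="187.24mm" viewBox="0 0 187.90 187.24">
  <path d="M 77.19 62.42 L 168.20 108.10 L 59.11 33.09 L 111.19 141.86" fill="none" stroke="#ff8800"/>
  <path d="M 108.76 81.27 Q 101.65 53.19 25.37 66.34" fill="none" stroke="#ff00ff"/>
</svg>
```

G21
G90
G00 X77.19 Y124.82
M4 S496
G01 X168.20 Y79.14 F1803
G01 X59.11 Y154.15
G01 X111.19 Y45.38
G00 X108.76 Y105.97
M4 S291
G01 X104.47 Y114.18 F2949
G01 X96.33 Y120.11
G01 X84.36 Y123.74
G01 X68.54 Y125.09
G01 X48.88 Y124.14
G01 X25.37 Y120.90
M5
G00 X0.00 Y0.00

viewBox `0 0 187.90 187.24` with mm width/height → 1 unit = 1 mm. Flip: y_m = 187.24 − y_svg.

**Shape 1** — `<path>` open polyline, stroke `#ff8800` → score (S496, F1803). Machine vertices: (77.19,124.82) → (168.20,79.14) → (59.11,154.15) → (111.19,45.38). Open path.

**Shape 2** — `<path>` quadratic bezier, stroke `#ff00ff` → engrave (S291, F2949). Control points (SVG): P0=(108.76,81.27), P1=(101.65,53.19), P2=(25.37,66.34); sampled at t=k/6. Machine vertices: (108.76,105.97) → (104.47,114.18) → (96.33,120.11) → (84.36,123.74) → (68.54,125.09) → (48.88,124.14) → (25.37,120.90). Open path.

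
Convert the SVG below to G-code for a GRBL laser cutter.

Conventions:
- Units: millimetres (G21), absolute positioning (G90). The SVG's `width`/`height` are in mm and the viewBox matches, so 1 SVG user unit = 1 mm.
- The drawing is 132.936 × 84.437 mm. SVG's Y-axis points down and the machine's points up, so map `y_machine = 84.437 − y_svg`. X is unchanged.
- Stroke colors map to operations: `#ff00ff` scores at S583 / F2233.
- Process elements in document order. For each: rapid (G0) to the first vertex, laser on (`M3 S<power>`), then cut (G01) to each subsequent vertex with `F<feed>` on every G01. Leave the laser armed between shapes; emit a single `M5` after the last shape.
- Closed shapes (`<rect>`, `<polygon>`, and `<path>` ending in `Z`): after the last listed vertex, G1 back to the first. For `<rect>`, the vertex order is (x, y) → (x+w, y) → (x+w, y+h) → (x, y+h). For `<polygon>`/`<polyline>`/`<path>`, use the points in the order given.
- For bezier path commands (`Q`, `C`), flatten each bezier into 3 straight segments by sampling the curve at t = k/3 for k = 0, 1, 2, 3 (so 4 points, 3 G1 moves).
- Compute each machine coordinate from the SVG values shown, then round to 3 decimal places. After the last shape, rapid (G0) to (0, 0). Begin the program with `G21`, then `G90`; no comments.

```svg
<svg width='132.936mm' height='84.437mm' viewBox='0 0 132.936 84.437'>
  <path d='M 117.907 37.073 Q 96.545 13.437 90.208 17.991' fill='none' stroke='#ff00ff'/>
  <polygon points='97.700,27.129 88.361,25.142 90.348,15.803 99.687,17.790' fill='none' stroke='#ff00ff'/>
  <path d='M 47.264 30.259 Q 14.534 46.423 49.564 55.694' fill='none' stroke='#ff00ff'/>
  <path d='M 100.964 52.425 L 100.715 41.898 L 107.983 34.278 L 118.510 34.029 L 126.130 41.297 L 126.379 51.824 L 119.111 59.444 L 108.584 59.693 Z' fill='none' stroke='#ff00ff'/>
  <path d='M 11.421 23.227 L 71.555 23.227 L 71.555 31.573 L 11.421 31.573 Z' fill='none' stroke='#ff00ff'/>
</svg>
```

G21
G90
G0 X117.907 Y47.364
M3 S583
G01 X105.335 Y59.989 F2233
G01 X96.102 Y66.350 F2233
G01 X90.208 Y66.446 F2233
G0 X97.700 Y57.308
M3 S583
G01 X88.361 Y59.295 F2233
G01 X90.348 Y68.634 F2233
G01 X99.687 Y66.647 F2233
G01 X97.700 Y57.308 F2233
G0 X47.264 Y54.178
M3 S583
G01 X32.973 Y44.168 F2233
G01 X33.740 Y35.690 F2233
G01 X49.564 Y28.743 F2233
G0 X100.964 Y32.012
M3 S583
G01 X100.715 Y42.539 F2233
G01 X107.983 Y50.159 F2233
G01 X118.510 Y50.408 F2233
G01 X126.130 Y43.140 F2233
G01 X126.379 Y32.613 F2233
G01 X119.111 Y24.993 F2233
G01 X108.584 Y24.744 F2233
G01 X100.964 Y32.012 F2233
G0 X11.421 Y61.210
M3 S583
G01 X71.555 Y61.210 F2233
G01 X71.555 Y52.864 F2233
G01 X11.421 Y52.864 F2233
G01 X11.421 Y61.210 F2233
M5
G0 X0.000 Y0.000

Since the viewBox matches the mm dimensions, user units are millimetres directly. The only transform is the Y-flip y_m = 84.437 − y_svg.

Shape 1 is a quadratic bezier drawn with `<path>`. Its stroke #ff00ff means score at S583, F2233. After flipping Y the toolpath is (117.907,47.364) → (105.335,59.989) → (96.102,66.350) → (90.208,66.446).

Shape 2 is a regular polygon drawn with `<polygon>`. Its stroke #ff00ff means score at S583, F2233. After flipping Y the toolpath is (97.700,57.308) → (88.361,59.295) → (90.348,68.634) → (99.687,66.647) → (97.700,57.308), returning to the start.

Shape 3 is a quadratic bezier drawn with `<path>`. Its stroke #ff00ff means score at S583, F2233. After flipping Y the toolpath is (47.264,54.178) → (32.973,44.168) → (33.740,35.690) → (49.564,28.743).

Shape 4 is a regular polygon drawn with `<path>`. Its stroke #ff00ff means score at S583, F2233. After flipping Y the toolpath is (100.964,32.012) → (100.715,42.539) → (107.983,50.159) → (118.510,50.408) → (126.130,43.140) → (126.379,32.613) → (119.111,24.993) → (108.584,24.744) → (100.964,32.012), returning to the start.

Shape 5 is a rectangle drawn with `<path>`. Its stroke #ff00ff means score at S583, F2233. After flipping Y the toolpath is (11.421,61.210) → (71.555,61.210) → (71.555,52.864) → (11.421,52.864) → (11.421,61.210), returning to the start.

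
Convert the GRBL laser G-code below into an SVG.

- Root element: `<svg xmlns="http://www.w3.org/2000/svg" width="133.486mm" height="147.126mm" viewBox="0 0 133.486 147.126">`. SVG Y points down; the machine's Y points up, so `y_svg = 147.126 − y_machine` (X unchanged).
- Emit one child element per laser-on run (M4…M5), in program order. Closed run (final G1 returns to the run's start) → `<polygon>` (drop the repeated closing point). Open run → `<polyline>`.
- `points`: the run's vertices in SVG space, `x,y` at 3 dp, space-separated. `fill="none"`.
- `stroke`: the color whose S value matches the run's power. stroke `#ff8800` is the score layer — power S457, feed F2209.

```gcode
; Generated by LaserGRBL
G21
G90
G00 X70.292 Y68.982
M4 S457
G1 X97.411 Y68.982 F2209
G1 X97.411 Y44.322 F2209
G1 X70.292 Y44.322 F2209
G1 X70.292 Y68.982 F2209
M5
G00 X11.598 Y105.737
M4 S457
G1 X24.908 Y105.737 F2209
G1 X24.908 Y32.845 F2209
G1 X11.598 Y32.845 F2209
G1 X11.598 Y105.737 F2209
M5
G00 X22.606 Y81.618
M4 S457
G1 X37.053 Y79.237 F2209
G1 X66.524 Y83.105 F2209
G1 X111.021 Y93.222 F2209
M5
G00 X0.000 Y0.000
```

<svg xmlns="http://www.w3.org/2000/svg" width="133.486mm" height="147.126mm" viewBox="0 0 133.486 147.126">
  <polygon points="70.292,78.144 97.411,78.144 97.411,102.804 70.292,102.804" fill="none" stroke="#ff8800"/>
  <polygon points="11.598,41.389 24.908,41.389 24.908,114.281 11.598,114.281" fill="none" stroke="#ff8800"/>
  <polyline points="22.606,65.508 37.053,67.889 66.524,64.021 111.021,53.904" fill="none" stroke="#ff8800"/>
</svg>

Each laser-on run becomes one SVG element. Flip Y back into SVG space with y_svg = 147.126 − y_machine. Every run uses S457, so all elements get stroke `#ff8800` (score).

Run 1: The run returns to its start, so emit a `<polygon>` with points (Y-flipped): 70.292,78.144 97.411,78.144 97.411,102.804 70.292,102.804.

Run 2: The run returns to its start, so emit a `<polygon>` with points (Y-flipped): 11.598,41.389 24.908,41.389 24.908,114.281 11.598,114.281.

Run 3: The run is open, so emit a `<polyline>` with points (Y-flipped): 22.606,65.508 37.053,67.889 66.524,64.021 111.021,53.904.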